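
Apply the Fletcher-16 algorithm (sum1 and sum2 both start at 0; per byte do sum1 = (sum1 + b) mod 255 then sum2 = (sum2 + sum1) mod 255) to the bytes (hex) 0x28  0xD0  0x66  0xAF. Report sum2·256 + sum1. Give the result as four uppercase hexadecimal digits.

8F0F

Running sums (mod 255):
  after byte 0 (0x28): sum1=40, sum2=40
  after byte 1 (0xD0): sum1=248, sum2=33
  after byte 2 (0x66): sum1=95, sum2=128
  after byte 3 (0xAF): sum1=15, sum2=143
Checksum = sum2·256 + sum1 = 143·256 + 15 = 36623 = 0x8F0F.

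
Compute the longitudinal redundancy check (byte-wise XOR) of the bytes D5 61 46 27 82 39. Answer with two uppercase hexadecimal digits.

6E

XOR the bytes together:
  start with 0xD5
  0xD5 ⊕ 0x61 = 0xB4
  0xB4 ⊕ 0x46 = 0xF2
  0xF2 ⊕ 0x27 = 0xD5
  0xD5 ⊕ 0x82 = 0x57
  0x57 ⊕ 0x39 = 0x6E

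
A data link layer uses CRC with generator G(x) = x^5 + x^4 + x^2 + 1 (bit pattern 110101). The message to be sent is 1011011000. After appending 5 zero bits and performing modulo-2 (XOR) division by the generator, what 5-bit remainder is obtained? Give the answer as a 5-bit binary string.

Append 5 zeros: 101101100000000. Divide by 110101 (XOR where the leading bit is 1):
  pos 0: 101101 XOR 110101 = 011000
  pos 1: 110001 XOR 110101 = 000100
  pos 4: 100000 XOR 110101 = 010101
  pos 5: 101010 XOR 110101 = 011111
  pos 6: 111110 XOR 110101 = 001011
  pos 8: 101100 XOR 110101 = 011001
  pos 9: 110010 XOR 110101 = 000111
Remainder (last 5 bits) = 00111. This is the CRC / FCS.

00111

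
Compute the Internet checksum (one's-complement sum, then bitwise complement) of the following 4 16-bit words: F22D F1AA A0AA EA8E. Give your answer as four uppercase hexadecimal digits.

90ED

One's-complement addition (fold any carry out of bit 15 back into bit 0):
  0xF22D + 0xF1AA = 0x1E3D7 → wrap carry → 0xE3D8
  0xE3D8 + 0xA0AA = 0x18482 → wrap carry → 0x8483
  0x8483 + 0xEA8E = 0x16F11 → wrap carry → 0x6F12
One's-complement sum = 0x6F12.
Checksum = ~0x6F12 & 0xFFFF = 0x90ED.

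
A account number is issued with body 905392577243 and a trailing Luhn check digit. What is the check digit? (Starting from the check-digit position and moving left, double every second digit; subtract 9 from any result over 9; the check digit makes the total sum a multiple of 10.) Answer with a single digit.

Partial digits right→left: 3 4 2 7 7 5 2 9 3 5 0 9
Double every second digit counting from the check-digit position (so the 1st, 3rd, 5th, ... of the partial from the right).
  doubled (with −9 where >9): 6 4 5 4 6 0 → sum 25
  kept as-is: 4 7 5 9 5 9 → sum 39
Total = 25 + 39 = 64.
Check digit = (10 − (64 mod 10)) mod 10 = 6.

6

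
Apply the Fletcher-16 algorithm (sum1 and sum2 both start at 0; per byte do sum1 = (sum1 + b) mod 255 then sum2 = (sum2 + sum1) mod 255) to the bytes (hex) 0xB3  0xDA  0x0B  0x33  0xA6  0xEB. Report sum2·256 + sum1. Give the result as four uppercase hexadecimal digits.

Running sums (mod 255):
  after byte 0 (0xB3): sum1=179, sum2=179
  after byte 1 (0xDA): sum1=142, sum2=66
  after byte 2 (0x0B): sum1=153, sum2=219
  after byte 3 (0x33): sum1=204, sum2=168
  after byte 4 (0xA6): sum1=115, sum2=28
  after byte 5 (0xEB): sum1=95, sum2=123
Checksum = sum2·256 + sum1 = 123·256 + 95 = 31583 = 0x7B5F.

7B5F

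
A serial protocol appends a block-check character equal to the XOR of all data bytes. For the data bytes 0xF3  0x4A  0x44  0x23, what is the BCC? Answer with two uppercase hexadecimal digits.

DE

XOR the bytes together:
  start with 0xF3
  0xF3 ⊕ 0x4A = 0xB9
  0xB9 ⊕ 0x44 = 0xFD
  0xFD ⊕ 0x23 = 0xDE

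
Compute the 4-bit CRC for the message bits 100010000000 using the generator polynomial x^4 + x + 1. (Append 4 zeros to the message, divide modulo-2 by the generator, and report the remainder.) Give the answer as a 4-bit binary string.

1111

Append 4 zeros: 1000100000000000. Divide by 10011 (XOR where the leading bit is 1):
  pos 0: 10001 XOR 10011 = 00010
  pos 3: 10000 XOR 10011 = 00011
  pos 6: 11000 XOR 10011 = 01011
  pos 7: 10110 XOR 10011 = 00101
  pos 9: 10100 XOR 10011 = 00111
  pos 11: 11100 XOR 10011 = 01111
Remainder (last 4 bits) = 1111. This is the CRC / FCS.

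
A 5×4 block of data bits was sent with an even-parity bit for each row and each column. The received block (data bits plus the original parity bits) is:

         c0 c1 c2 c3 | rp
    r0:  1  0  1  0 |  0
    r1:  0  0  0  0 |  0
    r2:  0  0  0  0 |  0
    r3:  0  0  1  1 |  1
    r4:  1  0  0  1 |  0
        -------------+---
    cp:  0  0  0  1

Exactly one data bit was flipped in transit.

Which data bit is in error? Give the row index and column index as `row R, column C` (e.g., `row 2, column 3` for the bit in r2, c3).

row 3, column 3

Recompute each row's even parity and compare to rp:
  r0: data parity 0, sent rp 0 → ok
  r1: data parity 0, sent rp 0 → ok
  r2: data parity 0, sent rp 0 → ok
  r3: data parity 0, sent rp 1 → mismatch
  r4: data parity 0, sent rp 0 → ok
Recompute each column's even parity and compare to cp:
  c0: data parity 0, sent cp 0 → ok
  c1: data parity 0, sent cp 0 → ok
  c2: data parity 0, sent cp 0 → ok
  c3: data parity 0, sent cp 1 → mismatch
Exactly one row (r3) and one column (c3) fail → the flipped bit is at their intersection.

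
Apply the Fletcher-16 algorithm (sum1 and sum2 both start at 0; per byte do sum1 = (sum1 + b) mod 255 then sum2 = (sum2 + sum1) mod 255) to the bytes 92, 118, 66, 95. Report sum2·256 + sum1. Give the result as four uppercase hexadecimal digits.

Running sums (mod 255):
  after byte 0 (92): sum1=92, sum2=92
  after byte 1 (118): sum1=210, sum2=47
  after byte 2 (66): sum1=21, sum2=68
  after byte 3 (95): sum1=116, sum2=184
Checksum = sum2·256 + sum1 = 184·256 + 116 = 47220 = 0xB874.

B874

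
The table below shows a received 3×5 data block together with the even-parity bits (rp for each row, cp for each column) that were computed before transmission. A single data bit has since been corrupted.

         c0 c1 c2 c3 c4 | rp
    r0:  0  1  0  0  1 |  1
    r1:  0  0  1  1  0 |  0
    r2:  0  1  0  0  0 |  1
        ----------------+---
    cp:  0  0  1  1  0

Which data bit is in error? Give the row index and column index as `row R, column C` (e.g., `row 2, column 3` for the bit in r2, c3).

row 0, column 4

Recompute each row's even parity and compare to rp:
  r0: data parity 0, sent rp 1 → mismatch
  r1: data parity 0, sent rp 0 → ok
  r2: data parity 1, sent rp 1 → ok
Recompute each column's even parity and compare to cp:
  c0: data parity 0, sent cp 0 → ok
  c1: data parity 0, sent cp 0 → ok
  c2: data parity 1, sent cp 1 → ok
  c3: data parity 1, sent cp 1 → ok
  c4: data parity 1, sent cp 0 → mismatch
Exactly one row (r0) and one column (c4) fail → the flipped bit is at their intersection.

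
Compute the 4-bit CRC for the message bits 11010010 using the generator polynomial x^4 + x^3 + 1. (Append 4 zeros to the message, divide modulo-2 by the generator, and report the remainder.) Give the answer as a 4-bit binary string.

Append 4 zeros: 110100100000. Divide by 11001 (XOR where the leading bit is 1):
  pos 0: 11010 XOR 11001 = 00011
  pos 3: 11010 XOR 11001 = 00011
  pos 6: 11000 XOR 11001 = 00001
Remainder (last 4 bits) = 0010. This is the CRC / FCS.

0010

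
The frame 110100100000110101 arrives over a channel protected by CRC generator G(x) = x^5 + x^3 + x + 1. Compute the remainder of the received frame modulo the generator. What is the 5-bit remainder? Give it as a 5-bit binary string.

Modulo-2 division of 110100100000110101 by 101011:
  pos 0: 110100 XOR 101011 = 011111
  pos 1: 111111 XOR 101011 = 010100
  pos 2: 101000 XOR 101011 = 000011
  pos 6: 110000 XOR 101011 = 011011
  pos 7: 110111 XOR 101011 = 011100
  pos 8: 111001 XOR 101011 = 010010
  pos 9: 100100 XOR 101011 = 001111
  pos 11: 111110 XOR 101011 = 010101
  pos 12: 101011 XOR 101011 = 000000
Remainder = 00000 (zero — the frame passes the CRC check).

00000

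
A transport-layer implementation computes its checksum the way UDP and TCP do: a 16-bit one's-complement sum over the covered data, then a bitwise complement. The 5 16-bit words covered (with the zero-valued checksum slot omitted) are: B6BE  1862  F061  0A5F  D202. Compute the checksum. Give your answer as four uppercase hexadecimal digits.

One's-complement addition (fold any carry out of bit 15 back into bit 0):
  0xB6BE + 0x1862 = 0x0CF20
  0xCF20 + 0xF061 = 0x1BF81 → wrap carry → 0xBF82
  0xBF82 + 0x0A5F = 0x0C9E1
  0xC9E1 + 0xD202 = 0x19BE3 → wrap carry → 0x9BE4
One's-complement sum = 0x9BE4.
Checksum = ~0x9BE4 & 0xFFFF = 0x641B.

641B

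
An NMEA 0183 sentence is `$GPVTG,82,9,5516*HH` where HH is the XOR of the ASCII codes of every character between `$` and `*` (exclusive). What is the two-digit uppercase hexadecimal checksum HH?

XOR the ASCII codes of the payload characters:
  'G' = 0x47 → acc = 0x47
  'P' = 0x50 → acc = 0x17
  'V' = 0x56 → acc = 0x41
  'T' = 0x54 → acc = 0x15
  'G' = 0x47 → acc = 0x52
  ',' = 0x2C → acc = 0x7E
  '8' = 0x38 → acc = 0x46
  '2' = 0x32 → acc = 0x74
  ',' = 0x2C → acc = 0x58
  '9' = 0x39 → acc = 0x61
  ',' = 0x2C → acc = 0x4D
  '5' = 0x35 → acc = 0x78
  '5' = 0x35 → acc = 0x4D
  '1' = 0x31 → acc = 0x7C
  '6' = 0x36 → acc = 0x4A
Checksum = 0x4A.

4A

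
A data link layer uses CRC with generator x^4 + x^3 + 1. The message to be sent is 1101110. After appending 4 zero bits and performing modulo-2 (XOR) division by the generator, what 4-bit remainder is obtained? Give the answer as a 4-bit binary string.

Append 4 zeros: 11011100000. Divide by 11001 (XOR where the leading bit is 1):
  pos 0: 11011 XOR 11001 = 00010
  pos 3: 10100 XOR 11001 = 01101
  pos 4: 11010 XOR 11001 = 00011
Remainder (last 4 bits) = 1100. This is the CRC / FCS.

1100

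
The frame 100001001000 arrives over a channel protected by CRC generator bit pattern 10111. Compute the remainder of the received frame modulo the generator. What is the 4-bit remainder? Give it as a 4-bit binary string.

Modulo-2 division of 100001001000 by 10111:
  pos 0: 10000 XOR 10111 = 00111
  pos 2: 11110 XOR 10111 = 01001
  pos 3: 10010 XOR 10111 = 00101
  pos 5: 10110 XOR 10111 = 00001
Remainder = 0100 (nonzero — an error is detected).

0100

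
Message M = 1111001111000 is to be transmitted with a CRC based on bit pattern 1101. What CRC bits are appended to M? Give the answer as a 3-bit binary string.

111

Append 3 zeros: 1111001111000000. Divide by 1101 (XOR where the leading bit is 1):
  pos 0: 1111 XOR 1101 = 0010
  pos 2: 1000 XOR 1101 = 0101
  pos 3: 1011 XOR 1101 = 0110
  pos 4: 1101 XOR 1101 = 0000
  pos 8: 1100 XOR 1101 = 0001
  pos 11: 1000 XOR 1101 = 0101
  pos 12: 1010 XOR 1101 = 0111
Remainder (last 3 bits) = 111. This is the CRC / FCS.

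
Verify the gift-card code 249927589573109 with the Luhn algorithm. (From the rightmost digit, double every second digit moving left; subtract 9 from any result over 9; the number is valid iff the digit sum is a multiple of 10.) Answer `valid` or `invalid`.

valid

From the right, keep odd positions and double even positions (subtract 9 from any doubled value over 9):
  doubled (positions 2,4,...): 0 6 1 7 5 9 8 → sum 36
  kept (positions 1,3,...): 9 1 7 9 5 2 9 2 → sum 44
Total = 80.
80 mod 10 = 0, so the number is valid.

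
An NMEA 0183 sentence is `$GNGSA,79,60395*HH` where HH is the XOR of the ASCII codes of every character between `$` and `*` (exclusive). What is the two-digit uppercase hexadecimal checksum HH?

6B

XOR the ASCII codes of the payload characters:
  'G' = 0x47 → acc = 0x47
  'N' = 0x4E → acc = 0x09
  'G' = 0x47 → acc = 0x4E
  'S' = 0x53 → acc = 0x1D
  'A' = 0x41 → acc = 0x5C
  ',' = 0x2C → acc = 0x70
  '7' = 0x37 → acc = 0x47
  '9' = 0x39 → acc = 0x7E
  ',' = 0x2C → acc = 0x52
  '6' = 0x36 → acc = 0x64
  '0' = 0x30 → acc = 0x54
  '3' = 0x33 → acc = 0x67
  '9' = 0x39 → acc = 0x5E
  '5' = 0x35 → acc = 0x6B
Checksum = 0x6B.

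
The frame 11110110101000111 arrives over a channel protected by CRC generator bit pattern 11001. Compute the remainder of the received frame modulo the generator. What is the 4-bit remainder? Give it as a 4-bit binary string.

1000

Modulo-2 division of 11110110101000111 by 11001:
  pos 0: 11110 XOR 11001 = 00111
  pos 2: 11111 XOR 11001 = 00110
  pos 4: 11001 XOR 11001 = 00000
  pos 10: 10001 XOR 11001 = 01000
  pos 11: 10001 XOR 11001 = 01000
  pos 12: 10001 XOR 11001 = 01000
Remainder = 1000 (nonzero — an error is detected).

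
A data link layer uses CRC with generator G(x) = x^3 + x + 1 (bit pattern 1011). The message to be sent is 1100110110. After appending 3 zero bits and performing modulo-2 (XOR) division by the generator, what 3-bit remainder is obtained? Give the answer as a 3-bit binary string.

011

Append 3 zeros: 1100110110000. Divide by 1011 (XOR where the leading bit is 1):
  pos 0: 1100 XOR 1011 = 0111
  pos 1: 1111 XOR 1011 = 0100
  pos 2: 1001 XOR 1011 = 0010
  pos 4: 1001 XOR 1011 = 0010
  pos 6: 1010 XOR 1011 = 0001
  pos 9: 1000 XOR 1011 = 0011
Remainder (last 3 bits) = 011. This is the CRC / FCS.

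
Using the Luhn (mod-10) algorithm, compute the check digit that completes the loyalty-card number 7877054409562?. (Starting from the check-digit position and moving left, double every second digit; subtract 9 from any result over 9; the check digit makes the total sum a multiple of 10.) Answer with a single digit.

8

Partial digits right→left: 2 6 5 9 0 4 4 5 0 7 7 8 7
Double every second digit counting from the check-digit position (so the 1st, 3rd, 5th, ... of the partial from the right).
  doubled (with −9 where >9): 4 1 0 8 0 5 5 → sum 23
  kept as-is: 6 9 4 5 7 8 → sum 39
Total = 23 + 39 = 62.
Check digit = (10 − (62 mod 10)) mod 10 = 8.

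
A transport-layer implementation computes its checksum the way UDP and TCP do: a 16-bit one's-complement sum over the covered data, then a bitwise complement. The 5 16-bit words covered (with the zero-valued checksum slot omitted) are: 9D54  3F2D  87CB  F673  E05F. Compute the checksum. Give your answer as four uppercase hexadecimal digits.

One's-complement addition (fold any carry out of bit 15 back into bit 0):
  0x9D54 + 0x3F2D = 0x0DC81
  0xDC81 + 0x87CB = 0x1644C → wrap carry → 0x644D
  0x644D + 0xF673 = 0x15AC0 → wrap carry → 0x5AC1
  0x5AC1 + 0xE05F = 0x13B20 → wrap carry → 0x3B21
One's-complement sum = 0x3B21.
Checksum = ~0x3B21 & 0xFFFF = 0xC4DE.

C4DE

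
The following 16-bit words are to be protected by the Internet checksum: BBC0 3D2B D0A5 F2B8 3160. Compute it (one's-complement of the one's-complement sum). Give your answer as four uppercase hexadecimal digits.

1255

One's-complement addition (fold any carry out of bit 15 back into bit 0):
  0xBBC0 + 0x3D2B = 0x0F8EB
  0xF8EB + 0xD0A5 = 0x1C990 → wrap carry → 0xC991
  0xC991 + 0xF2B8 = 0x1BC49 → wrap carry → 0xBC4A
  0xBC4A + 0x3160 = 0x0EDAA
One's-complement sum = 0xEDAA.
Checksum = ~0xEDAA & 0xFFFF = 0x1255.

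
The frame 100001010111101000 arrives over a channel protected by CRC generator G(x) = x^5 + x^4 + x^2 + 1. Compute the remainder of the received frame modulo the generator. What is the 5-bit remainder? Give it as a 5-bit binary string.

Modulo-2 division of 100001010111101000 by 110101:
  pos 0: 100001 XOR 110101 = 010100
  pos 1: 101000 XOR 110101 = 011101
  pos 2: 111011 XOR 110101 = 001110
  pos 4: 111001 XOR 110101 = 001100
  pos 6: 110011 XOR 110101 = 000110
  pos 9: 110101 XOR 110101 = 000000
Remainder = 00000 (zero — the frame passes the CRC check).

00000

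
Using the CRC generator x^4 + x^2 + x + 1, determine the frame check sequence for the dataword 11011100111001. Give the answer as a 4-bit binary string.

1000

Append 4 zeros: 110111001110010000. Divide by 10111 (XOR where the leading bit is 1):
  pos 0: 11011 XOR 10111 = 01100
  pos 1: 11001 XOR 10111 = 01110
  pos 2: 11100 XOR 10111 = 01011
  pos 3: 10110 XOR 10111 = 00001
  pos 7: 11110 XOR 10111 = 01001
  pos 8: 10010 XOR 10111 = 00101
  pos 10: 10110 XOR 10111 = 00001
Remainder (last 4 bits) = 1000. This is the CRC / FCS.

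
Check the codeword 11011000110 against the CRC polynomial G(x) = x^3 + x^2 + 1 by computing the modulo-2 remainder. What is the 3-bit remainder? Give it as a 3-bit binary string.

000

Modulo-2 division of 11011000110 by 1101:
  pos 0: 1101 XOR 1101 = 0000
  pos 4: 1000 XOR 1101 = 0101
  pos 5: 1011 XOR 1101 = 0110
  pos 6: 1101 XOR 1101 = 0000
Remainder = 000 (zero — the frame passes the CRC check).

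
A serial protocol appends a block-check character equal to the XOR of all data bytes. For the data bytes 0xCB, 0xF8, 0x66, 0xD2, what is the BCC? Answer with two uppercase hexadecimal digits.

87

XOR the bytes together:
  start with 0xCB
  0xCB ⊕ 0xF8 = 0x33
  0x33 ⊕ 0x66 = 0x55
  0x55 ⊕ 0xD2 = 0x87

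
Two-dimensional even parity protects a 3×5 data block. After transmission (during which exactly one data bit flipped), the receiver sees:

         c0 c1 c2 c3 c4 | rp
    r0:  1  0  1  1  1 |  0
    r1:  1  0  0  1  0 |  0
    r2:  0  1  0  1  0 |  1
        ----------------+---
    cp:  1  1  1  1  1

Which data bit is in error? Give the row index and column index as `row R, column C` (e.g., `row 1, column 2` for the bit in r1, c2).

Recompute each row's even parity and compare to rp:
  r0: data parity 0, sent rp 0 → ok
  r1: data parity 0, sent rp 0 → ok
  r2: data parity 0, sent rp 1 → mismatch
Recompute each column's even parity and compare to cp:
  c0: data parity 0, sent cp 1 → mismatch
  c1: data parity 1, sent cp 1 → ok
  c2: data parity 1, sent cp 1 → ok
  c3: data parity 1, sent cp 1 → ok
  c4: data parity 1, sent cp 1 → ok
Exactly one row (r2) and one column (c0) fail → the flipped bit is at their intersection.

row 2, column 0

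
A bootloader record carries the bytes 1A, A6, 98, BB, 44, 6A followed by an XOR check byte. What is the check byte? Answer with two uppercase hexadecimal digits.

B1

XOR the bytes together:
  start with 0x1A
  0x1A ⊕ 0xA6 = 0xBC
  0xBC ⊕ 0x98 = 0x24
  0x24 ⊕ 0xBB = 0x9F
  0x9F ⊕ 0x44 = 0xDB
  0xDB ⊕ 0x6A = 0xB1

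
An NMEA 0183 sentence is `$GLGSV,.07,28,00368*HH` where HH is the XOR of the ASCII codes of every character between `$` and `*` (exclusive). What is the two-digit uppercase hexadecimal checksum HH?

XOR the ASCII codes of the payload characters:
  'G' = 0x47 → acc = 0x47
  'L' = 0x4C → acc = 0x0B
  'G' = 0x47 → acc = 0x4C
  'S' = 0x53 → acc = 0x1F
  'V' = 0x56 → acc = 0x49
  ',' = 0x2C → acc = 0x65
  '.' = 0x2E → acc = 0x4B
  '0' = 0x30 → acc = 0x7B
  '7' = 0x37 → acc = 0x4C
  ',' = 0x2C → acc = 0x60
  '2' = 0x32 → acc = 0x52
  '8' = 0x38 → acc = 0x6A
  ',' = 0x2C → acc = 0x46
  '0' = 0x30 → acc = 0x76
  '0' = 0x30 → acc = 0x46
  '3' = 0x33 → acc = 0x75
  '6' = 0x36 → acc = 0x43
  '8' = 0x38 → acc = 0x7B
Checksum = 0x7B.

7B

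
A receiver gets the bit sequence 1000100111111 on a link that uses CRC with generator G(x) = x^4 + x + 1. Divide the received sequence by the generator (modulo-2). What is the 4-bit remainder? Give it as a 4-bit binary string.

0000

Modulo-2 division of 1000100111111 by 10011:
  pos 0: 10001 XOR 10011 = 00010
  pos 3: 10001 XOR 10011 = 00010
  pos 6: 10111 XOR 10011 = 00100
  pos 8: 10011 XOR 10011 = 00000
Remainder = 0000 (zero — the frame passes the CRC check).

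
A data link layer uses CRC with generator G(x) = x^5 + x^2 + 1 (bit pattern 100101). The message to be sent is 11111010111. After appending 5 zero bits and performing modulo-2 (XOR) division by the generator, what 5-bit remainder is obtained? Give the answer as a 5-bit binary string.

10110

Append 5 zeros: 1111101011100000. Divide by 100101 (XOR where the leading bit is 1):
  pos 0: 111110 XOR 100101 = 011011
  pos 1: 110111 XOR 100101 = 010010
  pos 2: 100100 XOR 100101 = 000001
  pos 7: 111100 XOR 100101 = 011001
  pos 8: 110010 XOR 100101 = 010111
  pos 9: 101110 XOR 100101 = 001011
Remainder (last 5 bits) = 10110. This is the CRC / FCS.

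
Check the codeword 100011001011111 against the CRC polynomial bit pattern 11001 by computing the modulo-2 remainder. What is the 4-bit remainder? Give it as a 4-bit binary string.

Modulo-2 division of 100011001011111 by 11001:
  pos 0: 10001 XOR 11001 = 01000
  pos 1: 10001 XOR 11001 = 01000
  pos 2: 10000 XOR 11001 = 01001
  pos 3: 10010 XOR 11001 = 01011
  pos 4: 10111 XOR 11001 = 01110
  pos 5: 11100 XOR 11001 = 00101
  pos 7: 10111 XOR 11001 = 01110
  pos 8: 11101 XOR 11001 = 00100
  pos 10: 10011 XOR 11001 = 01010
Remainder = 1010 (nonzero — an error is detected).

1010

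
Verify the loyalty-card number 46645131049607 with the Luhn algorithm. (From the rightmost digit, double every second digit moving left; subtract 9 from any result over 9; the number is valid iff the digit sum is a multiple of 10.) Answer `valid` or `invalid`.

invalid

From the right, keep odd positions and double even positions (subtract 9 from any doubled value over 9):
  doubled (positions 2,4,...): 0 9 0 6 1 3 8 → sum 27
  kept (positions 1,3,...): 7 6 4 1 1 4 6 → sum 29
Total = 56.
56 mod 10 = 6, so the number is invalid.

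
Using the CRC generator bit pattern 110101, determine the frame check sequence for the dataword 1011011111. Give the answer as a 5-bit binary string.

00110

Append 5 zeros: 101101111100000. Divide by 110101 (XOR where the leading bit is 1):
  pos 0: 101101 XOR 110101 = 011000
  pos 1: 110001 XOR 110101 = 000100
  pos 4: 100111 XOR 110101 = 010010
  pos 5: 100100 XOR 110101 = 010001
  pos 6: 100010 XOR 110101 = 010111
  pos 7: 101110 XOR 110101 = 011011
  pos 8: 110110 XOR 110101 = 000011
Remainder (last 5 bits) = 00110. This is the CRC / FCS.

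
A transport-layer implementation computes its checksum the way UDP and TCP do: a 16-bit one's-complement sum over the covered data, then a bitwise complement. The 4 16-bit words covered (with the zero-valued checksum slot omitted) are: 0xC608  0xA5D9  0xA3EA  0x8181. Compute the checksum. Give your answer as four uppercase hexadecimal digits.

One's-complement addition (fold any carry out of bit 15 back into bit 0):
  0xC608 + 0xA5D9 = 0x16BE1 → wrap carry → 0x6BE2
  0x6BE2 + 0xA3EA = 0x10FCC → wrap carry → 0x0FCD
  0x0FCD + 0x8181 = 0x0914E
One's-complement sum = 0x914E.
Checksum = ~0x914E & 0xFFFF = 0x6EB1.

6EB1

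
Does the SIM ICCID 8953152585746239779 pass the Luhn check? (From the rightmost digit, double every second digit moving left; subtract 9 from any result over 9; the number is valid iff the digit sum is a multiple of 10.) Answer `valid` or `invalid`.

valid

From the right, keep odd positions and double even positions (subtract 9 from any doubled value over 9):
  doubled (positions 2,4,...): 5 9 4 8 1 1 1 6 9 → sum 44
  kept (positions 1,3,...): 9 7 3 6 7 8 2 1 5 8 → sum 56
Total = 100.
100 mod 10 = 0, so the number is valid.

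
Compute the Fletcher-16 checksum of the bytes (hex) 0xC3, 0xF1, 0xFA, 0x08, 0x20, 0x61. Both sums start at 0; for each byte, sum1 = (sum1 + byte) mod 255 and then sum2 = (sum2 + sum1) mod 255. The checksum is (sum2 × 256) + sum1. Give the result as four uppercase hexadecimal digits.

F53A

Running sums (mod 255):
  after byte 0 (0xC3): sum1=195, sum2=195
  after byte 1 (0xF1): sum1=181, sum2=121
  after byte 2 (0xFA): sum1=176, sum2=42
  after byte 3 (0x08): sum1=184, sum2=226
  after byte 4 (0x20): sum1=216, sum2=187
  after byte 5 (0x61): sum1=58, sum2=245
Checksum = sum2·256 + sum1 = 245·256 + 58 = 62778 = 0xF53A.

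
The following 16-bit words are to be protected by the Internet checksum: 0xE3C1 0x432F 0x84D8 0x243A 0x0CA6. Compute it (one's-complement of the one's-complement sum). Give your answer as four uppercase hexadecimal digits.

2356

One's-complement addition (fold any carry out of bit 15 back into bit 0):
  0xE3C1 + 0x432F = 0x126F0 → wrap carry → 0x26F1
  0x26F1 + 0x84D8 = 0x0ABC9
  0xABC9 + 0x243A = 0x0D003
  0xD003 + 0x0CA6 = 0x0DCA9
One's-complement sum = 0xDCA9.
Checksum = ~0xDCA9 & 0xFFFF = 0x2356.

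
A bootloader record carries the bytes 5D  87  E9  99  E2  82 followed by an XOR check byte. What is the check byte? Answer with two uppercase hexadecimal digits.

CA

XOR the bytes together:
  start with 0x5D
  0x5D ⊕ 0x87 = 0xDA
  0xDA ⊕ 0xE9 = 0x33
  0x33 ⊕ 0x99 = 0xAA
  0xAA ⊕ 0xE2 = 0x48
  0x48 ⊕ 0x82 = 0xCA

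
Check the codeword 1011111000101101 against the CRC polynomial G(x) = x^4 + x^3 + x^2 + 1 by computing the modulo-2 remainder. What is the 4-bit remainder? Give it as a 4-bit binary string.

0000

Modulo-2 division of 1011111000101101 by 11101:
  pos 0: 10111 XOR 11101 = 01010
  pos 1: 10101 XOR 11101 = 01000
  pos 2: 10001 XOR 11101 = 01100
  pos 3: 11000 XOR 11101 = 00101
  pos 5: 10100 XOR 11101 = 01001
  pos 6: 10011 XOR 11101 = 01110
  pos 7: 11100 XOR 11101 = 00001
  pos 11: 11101 XOR 11101 = 00000
Remainder = 0000 (zero — the frame passes the CRC check).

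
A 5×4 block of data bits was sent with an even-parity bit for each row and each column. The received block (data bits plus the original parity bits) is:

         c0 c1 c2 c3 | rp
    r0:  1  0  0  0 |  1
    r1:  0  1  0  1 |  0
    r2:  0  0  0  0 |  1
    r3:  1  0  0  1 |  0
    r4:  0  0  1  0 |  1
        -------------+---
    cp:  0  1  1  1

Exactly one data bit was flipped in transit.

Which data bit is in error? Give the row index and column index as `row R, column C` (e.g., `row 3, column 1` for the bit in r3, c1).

row 2, column 3

Recompute each row's even parity and compare to rp:
  r0: data parity 1, sent rp 1 → ok
  r1: data parity 0, sent rp 0 → ok
  r2: data parity 0, sent rp 1 → mismatch
  r3: data parity 0, sent rp 0 → ok
  r4: data parity 1, sent rp 1 → ok
Recompute each column's even parity and compare to cp:
  c0: data parity 0, sent cp 0 → ok
  c1: data parity 1, sent cp 1 → ok
  c2: data parity 1, sent cp 1 → ok
  c3: data parity 0, sent cp 1 → mismatch
Exactly one row (r2) and one column (c3) fail → the flipped bit is at their intersection.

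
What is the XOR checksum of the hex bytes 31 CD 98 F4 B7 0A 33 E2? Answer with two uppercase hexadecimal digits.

XOR the bytes together:
  start with 0x31
  0x31 ⊕ 0xCD = 0xFC
  0xFC ⊕ 0x98 = 0x64
  0x64 ⊕ 0xF4 = 0x90
  0x90 ⊕ 0xB7 = 0x27
  0x27 ⊕ 0x0A = 0x2D
  0x2D ⊕ 0x33 = 0x1E
  0x1E ⊕ 0xE2 = 0xFC

FC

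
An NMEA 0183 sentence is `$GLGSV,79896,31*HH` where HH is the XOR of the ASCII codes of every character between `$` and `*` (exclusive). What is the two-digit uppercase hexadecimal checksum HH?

XOR the ASCII codes of the payload characters:
  'G' = 0x47 → acc = 0x47
  'L' = 0x4C → acc = 0x0B
  'G' = 0x47 → acc = 0x4C
  'S' = 0x53 → acc = 0x1F
  'V' = 0x56 → acc = 0x49
  ',' = 0x2C → acc = 0x65
  '7' = 0x37 → acc = 0x52
  '9' = 0x39 → acc = 0x6B
  '8' = 0x38 → acc = 0x53
  '9' = 0x39 → acc = 0x6A
  '6' = 0x36 → acc = 0x5C
  ',' = 0x2C → acc = 0x70
  '3' = 0x33 → acc = 0x43
  '1' = 0x31 → acc = 0x72
Checksum = 0x72.

72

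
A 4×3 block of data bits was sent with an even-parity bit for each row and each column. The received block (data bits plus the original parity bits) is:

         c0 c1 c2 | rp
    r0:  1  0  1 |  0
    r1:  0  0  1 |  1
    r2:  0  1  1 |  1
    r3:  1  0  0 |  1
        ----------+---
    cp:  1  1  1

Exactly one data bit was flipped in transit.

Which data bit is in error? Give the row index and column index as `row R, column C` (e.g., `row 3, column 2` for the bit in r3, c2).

row 2, column 0

Recompute each row's even parity and compare to rp:
  r0: data parity 0, sent rp 0 → ok
  r1: data parity 1, sent rp 1 → ok
  r2: data parity 0, sent rp 1 → mismatch
  r3: data parity 1, sent rp 1 → ok
Recompute each column's even parity and compare to cp:
  c0: data parity 0, sent cp 1 → mismatch
  c1: data parity 1, sent cp 1 → ok
  c2: data parity 1, sent cp 1 → ok
Exactly one row (r2) and one column (c0) fail → the flipped bit is at their intersection.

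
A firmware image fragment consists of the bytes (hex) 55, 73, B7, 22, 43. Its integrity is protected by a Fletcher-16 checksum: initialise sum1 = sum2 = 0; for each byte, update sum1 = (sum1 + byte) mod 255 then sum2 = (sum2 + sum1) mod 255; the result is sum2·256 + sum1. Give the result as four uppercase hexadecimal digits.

27E5

Running sums (mod 255):
  after byte 0 (55): sum1=85, sum2=85
  after byte 1 (73): sum1=200, sum2=30
  after byte 2 (B7): sum1=128, sum2=158
  after byte 3 (22): sum1=162, sum2=65
  after byte 4 (43): sum1=229, sum2=39
Checksum = sum2·256 + sum1 = 39·256 + 229 = 10213 = 0x27E5.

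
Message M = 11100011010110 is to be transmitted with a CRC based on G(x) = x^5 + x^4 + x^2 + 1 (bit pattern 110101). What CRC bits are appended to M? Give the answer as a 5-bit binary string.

Append 5 zeros: 1110001101011000000. Divide by 110101 (XOR where the leading bit is 1):
  pos 0: 111000 XOR 110101 = 001101
  pos 2: 110111 XOR 110101 = 000010
  pos 6: 100101 XOR 110101 = 010000
  pos 7: 100001 XOR 110101 = 010100
  pos 8: 101000 XOR 110101 = 011101
  pos 9: 111010 XOR 110101 = 001111
  pos 11: 111100 XOR 110101 = 001001
  pos 13: 100100 XOR 110101 = 010001
Remainder (last 5 bits) = 10001. This is the CRC / FCS.

10001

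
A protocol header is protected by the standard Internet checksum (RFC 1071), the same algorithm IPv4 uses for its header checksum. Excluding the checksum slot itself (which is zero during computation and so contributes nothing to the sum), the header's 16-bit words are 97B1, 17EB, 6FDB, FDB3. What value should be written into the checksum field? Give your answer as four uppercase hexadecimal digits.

E2D3

One's-complement addition (fold any carry out of bit 15 back into bit 0):
  0x97B1 + 0x17EB = 0x0AF9C
  0xAF9C + 0x6FDB = 0x11F77 → wrap carry → 0x1F78
  0x1F78 + 0xFDB3 = 0x11D2B → wrap carry → 0x1D2C
One's-complement sum = 0x1D2C.
Checksum = ~0x1D2C & 0xFFFF = 0xE2D3.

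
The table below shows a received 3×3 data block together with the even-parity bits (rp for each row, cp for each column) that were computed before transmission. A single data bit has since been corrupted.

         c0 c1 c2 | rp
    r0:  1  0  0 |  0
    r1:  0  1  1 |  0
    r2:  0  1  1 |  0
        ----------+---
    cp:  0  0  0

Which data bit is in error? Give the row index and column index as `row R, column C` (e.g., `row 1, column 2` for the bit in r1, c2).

Recompute each row's even parity and compare to rp:
  r0: data parity 1, sent rp 0 → mismatch
  r1: data parity 0, sent rp 0 → ok
  r2: data parity 0, sent rp 0 → ok
Recompute each column's even parity and compare to cp:
  c0: data parity 1, sent cp 0 → mismatch
  c1: data parity 0, sent cp 0 → ok
  c2: data parity 0, sent cp 0 → ok
Exactly one row (r0) and one column (c0) fail → the flipped bit is at their intersection.

row 0, column 0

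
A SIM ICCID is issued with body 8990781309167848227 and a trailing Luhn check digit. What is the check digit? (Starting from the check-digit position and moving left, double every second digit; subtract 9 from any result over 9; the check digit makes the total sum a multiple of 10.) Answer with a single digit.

Partial digits right→left: 7 2 2 8 4 8 7 6 1 9 0 3 1 8 7 0 9 9 8
Double every second digit counting from the check-digit position (so the 1st, 3rd, 5th, ... of the partial from the right).
  doubled (with −9 where >9): 5 4 8 5 2 0 2 5 9 7 → sum 47
  kept as-is: 2 8 8 6 9 3 8 0 9 → sum 53
Total = 47 + 53 = 100.
Check digit = (10 − (100 mod 10)) mod 10 = 0.

0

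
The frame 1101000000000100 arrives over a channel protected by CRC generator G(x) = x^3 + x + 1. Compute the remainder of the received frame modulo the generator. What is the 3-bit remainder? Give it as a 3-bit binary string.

Modulo-2 division of 1101000000000100 by 1011:
  pos 0: 1101 XOR 1011 = 0110
  pos 1: 1100 XOR 1011 = 0111
  pos 2: 1110 XOR 1011 = 0101
  pos 3: 1010 XOR 1011 = 0001
  pos 6: 1000 XOR 1011 = 0011
  pos 8: 1100 XOR 1011 = 0111
  pos 9: 1110 XOR 1011 = 0101
  pos 10: 1011 XOR 1011 = 0000
Remainder = 000 (zero — the frame passes the CRC check).

000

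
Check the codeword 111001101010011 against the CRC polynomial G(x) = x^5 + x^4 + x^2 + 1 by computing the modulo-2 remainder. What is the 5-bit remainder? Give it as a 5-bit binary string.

Modulo-2 division of 111001101010011 by 110101:
  pos 0: 111001 XOR 110101 = 001100
  pos 2: 110010 XOR 110101 = 000111
  pos 5: 111101 XOR 110101 = 001000
  pos 7: 100000 XOR 110101 = 010101
  pos 8: 101011 XOR 110101 = 011110
  pos 9: 111101 XOR 110101 = 001000
Remainder = 01000 (nonzero — an error is detected).

01000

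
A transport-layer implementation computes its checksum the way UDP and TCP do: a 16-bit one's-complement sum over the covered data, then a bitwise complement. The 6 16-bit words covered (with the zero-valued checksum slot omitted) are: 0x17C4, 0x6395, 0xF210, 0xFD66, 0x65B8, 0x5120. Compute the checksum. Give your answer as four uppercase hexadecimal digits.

DE55

One's-complement addition (fold any carry out of bit 15 back into bit 0):
  0x17C4 + 0x6395 = 0x07B59
  0x7B59 + 0xF210 = 0x16D69 → wrap carry → 0x6D6A
  0x6D6A + 0xFD66 = 0x16AD0 → wrap carry → 0x6AD1
  0x6AD1 + 0x65B8 = 0x0D089
  0xD089 + 0x5120 = 0x121A9 → wrap carry → 0x21AA
One's-complement sum = 0x21AA.
Checksum = ~0x21AA & 0xFFFF = 0xDE55.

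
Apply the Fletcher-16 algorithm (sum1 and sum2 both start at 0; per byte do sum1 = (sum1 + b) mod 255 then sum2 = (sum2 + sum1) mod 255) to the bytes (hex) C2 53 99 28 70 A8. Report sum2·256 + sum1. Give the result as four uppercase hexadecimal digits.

Running sums (mod 255):
  after byte 0 (C2): sum1=194, sum2=194
  after byte 1 (53): sum1=22, sum2=216
  after byte 2 (99): sum1=175, sum2=136
  after byte 3 (28): sum1=215, sum2=96
  after byte 4 (70): sum1=72, sum2=168
  after byte 5 (A8): sum1=240, sum2=153
Checksum = sum2·256 + sum1 = 153·256 + 240 = 39408 = 0x99F0.

99F0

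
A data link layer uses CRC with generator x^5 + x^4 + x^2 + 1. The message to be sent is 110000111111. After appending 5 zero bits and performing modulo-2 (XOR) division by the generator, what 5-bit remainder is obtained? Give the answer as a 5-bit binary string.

Append 5 zeros: 11000011111100000. Divide by 110101 (XOR where the leading bit is 1):
  pos 0: 110000 XOR 110101 = 000101
  pos 3: 101111 XOR 110101 = 011010
  pos 4: 110101 XOR 110101 = 000000
  pos 10: 110000 XOR 110101 = 000101
Remainder (last 5 bits) = 01010. This is the CRC / FCS.

01010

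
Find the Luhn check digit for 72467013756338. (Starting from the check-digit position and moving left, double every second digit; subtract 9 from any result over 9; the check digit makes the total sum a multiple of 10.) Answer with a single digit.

Partial digits right→left: 8 3 3 6 5 7 3 1 0 7 6 4 2 7
Double every second digit counting from the check-digit position (so the 1st, 3rd, 5th, ... of the partial from the right).
  doubled (with −9 where >9): 7 6 1 6 0 3 4 → sum 27
  kept as-is: 3 6 7 1 7 4 7 → sum 35
Total = 27 + 35 = 62.
Check digit = (10 − (62 mod 10)) mod 10 = 8.

8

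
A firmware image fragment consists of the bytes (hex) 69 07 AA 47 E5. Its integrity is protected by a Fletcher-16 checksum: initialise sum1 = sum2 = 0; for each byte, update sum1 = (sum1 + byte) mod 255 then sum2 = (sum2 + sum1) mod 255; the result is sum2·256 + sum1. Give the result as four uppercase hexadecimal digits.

Running sums (mod 255):
  after byte 0 (69): sum1=105, sum2=105
  after byte 1 (07): sum1=112, sum2=217
  after byte 2 (AA): sum1=27, sum2=244
  after byte 3 (47): sum1=98, sum2=87
  after byte 4 (E5): sum1=72, sum2=159
Checksum = sum2·256 + sum1 = 159·256 + 72 = 40776 = 0x9F48.

9F48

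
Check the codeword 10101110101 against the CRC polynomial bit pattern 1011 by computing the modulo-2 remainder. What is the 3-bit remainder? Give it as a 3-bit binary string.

Modulo-2 division of 10101110101 by 1011:
  pos 0: 1010 XOR 1011 = 0001
  pos 3: 1111 XOR 1011 = 0100
  pos 4: 1000 XOR 1011 = 0011
  pos 6: 1110 XOR 1011 = 0101
  pos 7: 1011 XOR 1011 = 0000
Remainder = 000 (zero — the frame passes the CRC check).

000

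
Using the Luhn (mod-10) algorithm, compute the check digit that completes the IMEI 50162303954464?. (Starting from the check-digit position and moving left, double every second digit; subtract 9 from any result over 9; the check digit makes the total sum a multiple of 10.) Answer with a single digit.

Partial digits right→left: 4 6 4 4 5 9 3 0 3 2 6 1 0 5
Double every second digit counting from the check-digit position (so the 1st, 3rd, 5th, ... of the partial from the right).
  doubled (with −9 where >9): 8 8 1 6 6 3 0 → sum 32
  kept as-is: 6 4 9 0 2 1 5 → sum 27
Total = 32 + 27 = 59.
Check digit = (10 − (59 mod 10)) mod 10 = 1.

1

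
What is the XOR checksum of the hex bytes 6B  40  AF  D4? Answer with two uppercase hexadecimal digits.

XOR the bytes together:
  start with 0x6B
  0x6B ⊕ 0x40 = 0x2B
  0x2B ⊕ 0xAF = 0x84
  0x84 ⊕ 0xD4 = 0x50

50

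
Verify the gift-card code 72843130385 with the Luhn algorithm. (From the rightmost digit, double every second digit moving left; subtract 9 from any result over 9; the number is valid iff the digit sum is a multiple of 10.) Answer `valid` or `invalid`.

valid

From the right, keep odd positions and double even positions (subtract 9 from any doubled value over 9):
  doubled (positions 2,4,...): 7 0 2 8 4 → sum 21
  kept (positions 1,3,...): 5 3 3 3 8 7 → sum 29
Total = 50.
50 mod 10 = 0, so the number is valid.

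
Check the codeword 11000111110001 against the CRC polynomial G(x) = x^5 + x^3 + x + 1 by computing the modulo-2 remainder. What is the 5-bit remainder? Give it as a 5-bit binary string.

Modulo-2 division of 11000111110001 by 101011:
  pos 0: 110001 XOR 101011 = 011010
  pos 1: 110101 XOR 101011 = 011110
  pos 2: 111101 XOR 101011 = 010110
  pos 3: 101101 XOR 101011 = 000110
  pos 6: 110100 XOR 101011 = 011111
  pos 7: 111110 XOR 101011 = 010101
  pos 8: 101011 XOR 101011 = 000000
Remainder = 00000 (zero — the frame passes the CRC check).

00000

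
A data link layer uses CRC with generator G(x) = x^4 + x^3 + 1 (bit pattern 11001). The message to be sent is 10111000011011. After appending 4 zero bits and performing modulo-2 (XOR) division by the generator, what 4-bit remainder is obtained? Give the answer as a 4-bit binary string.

Append 4 zeros: 101110000110110000. Divide by 11001 (XOR where the leading bit is 1):
  pos 0: 10111 XOR 11001 = 01110
  pos 1: 11100 XOR 11001 = 00101
  pos 3: 10100 XOR 11001 = 01101
  pos 4: 11010 XOR 11001 = 00011
  pos 7: 11110 XOR 11001 = 00111
  pos 9: 11111 XOR 11001 = 00110
  pos 11: 11000 XOR 11001 = 00001
Remainder (last 4 bits) = 0100. This is the CRC / FCS.

0100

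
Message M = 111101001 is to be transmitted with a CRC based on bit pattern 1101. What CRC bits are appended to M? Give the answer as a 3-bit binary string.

111

Append 3 zeros: 111101001000. Divide by 1101 (XOR where the leading bit is 1):
  pos 0: 1111 XOR 1101 = 0010
  pos 2: 1001 XOR 1101 = 0100
  pos 3: 1000 XOR 1101 = 0101
  pos 4: 1010 XOR 1101 = 0111
  pos 5: 1111 XOR 1101 = 0010
  pos 7: 1000 XOR 1101 = 0101
  pos 8: 1010 XOR 1101 = 0111
Remainder (last 3 bits) = 111. This is the CRC / FCS.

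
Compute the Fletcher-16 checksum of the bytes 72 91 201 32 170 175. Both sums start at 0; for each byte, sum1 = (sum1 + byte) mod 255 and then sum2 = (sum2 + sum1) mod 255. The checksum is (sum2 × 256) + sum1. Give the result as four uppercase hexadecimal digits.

07E7

Running sums (mod 255):
  after byte 0 (72): sum1=72, sum2=72
  after byte 1 (91): sum1=163, sum2=235
  after byte 2 (201): sum1=109, sum2=89
  after byte 3 (32): sum1=141, sum2=230
  after byte 4 (170): sum1=56, sum2=31
  after byte 5 (175): sum1=231, sum2=7
Checksum = sum2·256 + sum1 = 7·256 + 231 = 2023 = 0x07E7.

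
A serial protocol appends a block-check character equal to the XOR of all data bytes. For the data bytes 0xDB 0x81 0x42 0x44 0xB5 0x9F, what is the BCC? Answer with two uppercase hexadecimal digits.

XOR the bytes together:
  start with 0xDB
  0xDB ⊕ 0x81 = 0x5A
  0x5A ⊕ 0x42 = 0x18
  0x18 ⊕ 0x44 = 0x5C
  0x5C ⊕ 0xB5 = 0xE9
  0xE9 ⊕ 0x9F = 0x76

76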